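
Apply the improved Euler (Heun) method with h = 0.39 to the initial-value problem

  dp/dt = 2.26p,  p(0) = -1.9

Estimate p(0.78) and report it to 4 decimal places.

Heun: k1 = f(t_n, p_n); k2 = f(t_n + h, p_n + h·k1); p_{n+1} = p_n + (h/2)·(k1 + k2).
t=0.000000, p=-1.900000:
  k1 = f(0.000000, -1.900000) = -4.294000
  k2 = f(0.390000, -3.574660) = -8.078732
  p ← -1.900000 + (0.39/2)·(-4.294000 + (-8.078732)) = -4.312683
t=0.390000, p=-4.312683:
  k1 = f(0.390000, -4.312683) = -9.746663
  k2 = f(0.780000, -8.113881) = -18.337371
  p ← -4.312683 + (0.39/2)·(-9.746663 + (-18.337371)) = -9.789069
p(0.78) ≈ -9.7891

-9.7891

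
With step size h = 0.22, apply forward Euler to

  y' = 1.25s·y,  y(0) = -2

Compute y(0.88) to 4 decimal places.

Euler: y_{n+1} = y_n + h·f(s_n, y_n).
s=0.000000, y=-2.000000: f=0.000000 → y ← -2.000000 + 0.22·0.000000 = -2.000000
s=0.220000, y=-2.000000: f=-0.550000 → y ← -2.000000 + 0.22·(-0.550000) = -2.121000
s=0.440000, y=-2.121000: f=-1.166550 → y ← -2.121000 + 0.22·(-1.166550) = -2.377641
s=0.660000, y=-2.377641: f=-1.961554 → y ← -2.377641 + 0.22·(-1.961554) = -2.809183
y(0.88) ≈ -2.8092

-2.8092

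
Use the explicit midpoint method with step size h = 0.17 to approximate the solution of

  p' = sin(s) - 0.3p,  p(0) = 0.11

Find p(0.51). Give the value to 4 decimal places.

Midpoint: k1 = f(s_n, p_n); k2 = f(s_n + h/2, p_n + (h/2)·k1); p_{n+1} = p_n + h·k2.
s=0.000000, p=0.110000:
  k1 = f(0.000000, 0.110000) = -0.033000
  k2 = f(0.085000, 0.107195) = 0.052739
  p ← 0.110000 + 0.17·0.052739 = 0.118966
s=0.170000, p=0.118966:
  k1 = f(0.170000, 0.118966) = 0.133493
  k2 = f(0.255000, 0.130313) = 0.213152
  p ← 0.118966 + 0.17·0.213152 = 0.155201
s=0.340000, p=0.155201:
  k1 = f(0.340000, 0.155201) = 0.286927
  k2 = f(0.425000, 0.179590) = 0.358444
  p ← 0.155201 + 0.17·0.358444 = 0.216137
p(0.51) ≈ 0.2161

0.2161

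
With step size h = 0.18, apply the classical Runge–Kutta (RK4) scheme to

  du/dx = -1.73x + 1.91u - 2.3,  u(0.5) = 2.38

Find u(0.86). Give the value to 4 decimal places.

RK4: k1 = f(x_n, u_n); k2 = f(x_n + h/2, u_n + (h/2)·k1); k3 = f(x_n + h/2, u_n + (h/2)·k2); k4 = f(x_n + h, u_n + h·k3); u_{n+1} = u_n + (h/6)·(k1 + 2k2 + 2k3 + k4).
x=0.500000, u=2.380000:
  k1 = f(0.500000, 2.380000) = 1.380800
  k2 = f(0.590000, 2.504272) = 1.462460
  k3 = f(0.590000, 2.511621) = 1.476497
  k4 = f(0.680000, 2.645769) = 1.577020
  u ← 2.380000 + (0.18/6)·(k1 + 2k2 + 2k3 + k4) = 2.645072
x=0.680000, u=2.645072:
  k1 = f(0.680000, 2.645072) = 1.575687
  k2 = f(0.770000, 2.786884) = 1.690848
  k3 = f(0.770000, 2.797248) = 1.710644
  k4 = f(0.860000, 2.952988) = 1.852407
  u ← 2.645072 + (0.18/6)·(k1 + 2k2 + 2k3 + k4) = 2.952004
u(0.86) ≈ 2.9520

2.9520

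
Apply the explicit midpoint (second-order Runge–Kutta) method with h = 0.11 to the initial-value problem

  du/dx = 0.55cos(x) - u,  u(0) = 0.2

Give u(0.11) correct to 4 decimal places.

Midpoint: k1 = f(x_n, u_n); k2 = f(x_n + h/2, u_n + (h/2)·k1); u_{n+1} = u_n + h·k2.
x=0.000000, u=0.200000:
  k1 = f(0.000000, 0.200000) = 0.350000
  k2 = f(0.055000, 0.219250) = 0.329918
  u ← 0.200000 + 0.11·0.329918 = 0.236291
u(0.11) ≈ 0.2363

0.2363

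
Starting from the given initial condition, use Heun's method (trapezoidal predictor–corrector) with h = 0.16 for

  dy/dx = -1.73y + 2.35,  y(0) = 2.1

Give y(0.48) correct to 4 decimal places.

1.6859

Heun: k1 = f(x_n, y_n); k2 = f(x_n + h, y_n + h·k1); y_{n+1} = y_n + (h/2)·(k1 + k2).
x=0.000000, y=2.100000:
  k1 = f(0.000000, 2.100000) = -1.283000
  k2 = f(0.160000, 1.894720) = -0.927866
  y ← 2.100000 + (0.16/2)·(-1.283000 + (-0.927866)) = 1.923131
x=0.160000, y=1.923131:
  k1 = f(0.160000, 1.923131) = -0.977016
  k2 = f(0.320000, 1.766808) = -0.706578
  y ← 1.923131 + (0.16/2)·(-0.977016 + (-0.706578)) = 1.788443
x=0.320000, y=1.788443:
  k1 = f(0.320000, 1.788443) = -0.744007
  k2 = f(0.480000, 1.669402) = -0.538066
  y ← 1.788443 + (0.16/2)·(-0.744007 + (-0.538066)) = 1.685877
y(0.48) ≈ 1.6859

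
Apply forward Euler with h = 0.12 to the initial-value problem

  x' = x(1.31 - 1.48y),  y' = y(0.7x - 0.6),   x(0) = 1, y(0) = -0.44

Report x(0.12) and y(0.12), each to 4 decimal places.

Euler on (x,y): x_{n+1} = x_n + h·x', y_{n+1} = y_n + h·y'.
0.000000: (1.000000, -0.440000); f=(1.961200, -0.044000) → (1.235344, -0.445280)
(x(0.12), y(0.12)) ≈ (1.2353, -0.4453)

1.2353, -0.4453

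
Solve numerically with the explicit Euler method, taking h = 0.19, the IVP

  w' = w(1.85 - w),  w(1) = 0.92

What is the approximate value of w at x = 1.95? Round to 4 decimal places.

Euler: w_{n+1} = w_n + h·f(x_n, w_n).
x=1.000000, w=0.920000: f=0.855600 → w ← 0.920000 + 0.19·0.855600 = 1.082564
x=1.190000, w=1.082564: f=0.830799 → w ← 1.082564 + 0.19·0.830799 = 1.240416
x=1.380000, w=1.240416: f=0.756138 → w ← 1.240416 + 0.19·0.756138 = 1.384082
x=1.570000, w=1.384082: f=0.644869 → w ← 1.384082 + 0.19·0.644869 = 1.506607
x=1.760000, w=1.506607: f=0.517358 → w ← 1.506607 + 0.19·0.517358 = 1.604905
w(1.95) ≈ 1.6049

1.6049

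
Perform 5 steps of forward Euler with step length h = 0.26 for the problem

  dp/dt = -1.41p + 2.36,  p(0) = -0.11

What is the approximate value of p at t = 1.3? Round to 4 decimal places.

Euler: p_{n+1} = p_n + h·f(t_n, p_n).
t=0.000000, p=-0.110000: f=2.515100 → p ← -0.110000 + 0.26·2.515100 = 0.543926
t=0.260000, p=0.543926: f=1.593064 → p ← 0.543926 + 0.26·1.593064 = 0.958123
t=0.520000, p=0.958123: f=1.009047 → p ← 0.958123 + 0.26·1.009047 = 1.220475
t=0.780000, p=1.220475: f=0.639130 → p ← 1.220475 + 0.26·0.639130 = 1.386649
t=1.040000, p=1.386649: f=0.404825 → p ← 1.386649 + 0.26·0.404825 = 1.491903
p(1.3) ≈ 1.4919

1.4919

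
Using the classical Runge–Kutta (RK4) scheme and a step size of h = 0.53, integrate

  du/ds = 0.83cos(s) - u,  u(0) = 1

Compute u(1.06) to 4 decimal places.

RK4: k1 = f(s_n, u_n); k2 = f(s_n + h/2, u_n + (h/2)·k1); k3 = f(s_n + h/2, u_n + (h/2)·k2); k4 = f(s_n + h, u_n + h·k3); u_{n+1} = u_n + (h/6)·(k1 + 2k2 + 2k3 + k4).
s=0.000000, u=1.000000:
  k1 = f(0.000000, 1.000000) = -0.170000
  k2 = f(0.265000, 0.954950) = -0.153923
  k3 = f(0.265000, 0.959210) = -0.158184
  k4 = f(0.530000, 0.916163) = -0.200033
  u ← 1.000000 + (0.53/6)·(k1 + 2k2 + 2k3 + k4) = 0.912175
s=0.530000, u=0.912175:
  k1 = f(0.530000, 0.912175) = -0.196045
  k2 = f(0.795000, 0.860223) = -0.278987
  k3 = f(0.795000, 0.838243) = -0.257007
  k4 = f(1.060000, 0.775961) = -0.370197
  u ← 0.912175 + (0.53/6)·(k1 + 2k2 + 2k3 + k4) = 0.767465
u(1.06) ≈ 0.7675

0.7675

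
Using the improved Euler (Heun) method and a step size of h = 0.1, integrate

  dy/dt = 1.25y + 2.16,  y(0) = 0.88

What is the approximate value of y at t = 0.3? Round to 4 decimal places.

2.0632

Heun: k1 = f(t_n, y_n); k2 = f(t_n + h, y_n + h·k1); y_{n+1} = y_n + (h/2)·(k1 + k2).
t=0.000000, y=0.880000:
  k1 = f(0.000000, 0.880000) = 3.260000
  k2 = f(0.100000, 1.206000) = 3.667500
  y ← 0.880000 + (0.1/2)·(3.260000 + 3.667500) = 1.226375
t=0.100000, y=1.226375:
  k1 = f(0.100000, 1.226375) = 3.692969
  k2 = f(0.200000, 1.595672) = 4.154590
  y ← 1.226375 + (0.1/2)·(3.692969 + 4.154590) = 1.618753
t=0.200000, y=1.618753:
  k1 = f(0.200000, 1.618753) = 4.183441
  k2 = f(0.300000, 2.037097) = 4.706371
  y ← 1.618753 + (0.1/2)·(4.183441 + 4.706371) = 2.063244
y(0.3) ≈ 2.0632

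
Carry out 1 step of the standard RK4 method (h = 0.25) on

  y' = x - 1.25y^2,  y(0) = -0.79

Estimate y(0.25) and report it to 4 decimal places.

RK4: k1 = f(x_n, y_n); k2 = f(x_n + h/2, y_n + (h/2)·k1); k3 = f(x_n + h/2, y_n + (h/2)·k2); k4 = f(x_n + h, y_n + h·k3); y_{n+1} = y_n + (h/6)·(k1 + 2k2 + 2k3 + k4).
x=0.000000, y=-0.790000:
  k1 = f(0.000000, -0.790000) = -0.780125
  k2 = f(0.125000, -0.887516) = -0.859605
  k3 = f(0.125000, -0.897451) = -0.881772
  k4 = f(0.250000, -1.010443) = -1.026244
  y ← -0.790000 + (0.25/6)·(k1 + 2k2 + 2k3 + k4) = -1.010380
y(0.25) ≈ -1.0104

-1.0104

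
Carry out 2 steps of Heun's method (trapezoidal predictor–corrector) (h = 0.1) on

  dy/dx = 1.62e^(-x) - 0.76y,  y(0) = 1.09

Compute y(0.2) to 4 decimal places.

1.2078

Heun: k1 = f(x_n, y_n); k2 = f(x_n + h, y_n + h·k1); y_{n+1} = y_n + (h/2)·(k1 + k2).
x=0.000000, y=1.090000:
  k1 = f(0.000000, 1.090000) = 0.791600
  k2 = f(0.100000, 1.169160) = 0.577275
  y ← 1.090000 + (0.1/2)·(0.791600 + 0.577275) = 1.158444
x=0.100000, y=1.158444:
  k1 = f(0.100000, 1.158444) = 0.585419
  k2 = f(0.200000, 1.216986) = 0.401435
  y ← 1.158444 + (0.1/2)·(0.585419 + 0.401435) = 1.207786
y(0.2) ≈ 1.2078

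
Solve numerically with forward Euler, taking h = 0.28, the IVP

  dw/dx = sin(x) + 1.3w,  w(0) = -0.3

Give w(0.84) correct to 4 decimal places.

Euler: w_{n+1} = w_n + h·f(x_n, w_n).
x=0.000000, w=-0.300000: f=-0.390000 → w ← -0.300000 + 0.28·(-0.390000) = -0.409200
x=0.280000, w=-0.409200: f=-0.255604 → w ← -0.409200 + 0.28·(-0.255604) = -0.480769
x=0.560000, w=-0.480769: f=-0.093814 → w ← -0.480769 + 0.28·(-0.093814) = -0.507037
w(0.84) ≈ -0.5070

-0.5070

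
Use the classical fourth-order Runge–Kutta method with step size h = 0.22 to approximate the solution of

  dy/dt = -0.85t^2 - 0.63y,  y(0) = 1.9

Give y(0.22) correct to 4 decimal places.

RK4: k1 = f(t_n, y_n); k2 = f(t_n + h/2, y_n + (h/2)·k1); k3 = f(t_n + h/2, y_n + (h/2)·k2); k4 = f(t_n + h, y_n + h·k3); y_{n+1} = y_n + (h/6)·(k1 + 2k2 + 2k3 + k4).
t=0.000000, y=1.900000:
  k1 = f(0.000000, 1.900000) = -1.197000
  k2 = f(0.110000, 1.768330) = -1.124333
  k3 = f(0.110000, 1.776323) = -1.129369
  k4 = f(0.220000, 1.651539) = -1.081609
  y ← 1.900000 + (0.22/6)·(k1 + 2k2 + 2k3 + k4) = 1.651180
y(0.22) ≈ 1.6512

1.6512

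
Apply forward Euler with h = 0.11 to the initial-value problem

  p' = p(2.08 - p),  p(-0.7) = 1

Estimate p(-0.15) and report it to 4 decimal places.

1.5596

Euler: p_{n+1} = p_n + h·f(x_n, p_n).
x=-0.700000, p=1.000000: f=1.080000 → p ← 1.000000 + 0.11·1.080000 = 1.118800
x=-0.590000, p=1.118800: f=1.075391 → p ← 1.118800 + 0.11·1.075391 = 1.237093
x=-0.480000, p=1.237093: f=1.042754 → p ← 1.237093 + 0.11·1.042754 = 1.351796
x=-0.370000, p=1.351796: f=0.984383 → p ← 1.351796 + 0.11·0.984383 = 1.460078
x=-0.260000, p=1.460078: f=0.905134 → p ← 1.460078 + 0.11·0.905134 = 1.559643
p(-0.15) ≈ 1.5596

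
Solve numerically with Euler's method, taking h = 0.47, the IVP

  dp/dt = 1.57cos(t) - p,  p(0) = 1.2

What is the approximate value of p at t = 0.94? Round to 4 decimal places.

1.3861

Euler: p_{n+1} = p_n + h·f(t_n, p_n).
t=0.000000, p=1.200000: f=0.370000 → p ← 1.200000 + 0.47·0.370000 = 1.373900
t=0.470000, p=1.373900: f=0.025862 → p ← 1.373900 + 0.47·0.025862 = 1.386055
p(0.94) ≈ 1.3861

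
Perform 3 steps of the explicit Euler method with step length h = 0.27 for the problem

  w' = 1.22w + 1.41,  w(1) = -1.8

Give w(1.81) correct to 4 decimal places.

-2.6694

Euler: w_{n+1} = w_n + h·f(t_n, w_n).
t=1.000000, w=-1.800000: f=-0.786000 → w ← -1.800000 + 0.27·(-0.786000) = -2.012220
t=1.270000, w=-2.012220: f=-1.044908 → w ← -2.012220 + 0.27·(-1.044908) = -2.294345
t=1.540000, w=-2.294345: f=-1.389101 → w ← -2.294345 + 0.27·(-1.389101) = -2.669403
w(1.81) ≈ -2.6694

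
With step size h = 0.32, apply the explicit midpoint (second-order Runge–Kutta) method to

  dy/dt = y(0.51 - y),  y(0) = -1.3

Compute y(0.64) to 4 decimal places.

Midpoint: k1 = f(t_n, y_n); k2 = f(t_n + h/2, y_n + (h/2)·k1); y_{n+1} = y_n + h·k2.
t=0.000000, y=-1.300000:
  k1 = f(0.000000, -1.300000) = -2.353000
  k2 = f(0.160000, -1.676480) = -3.665590
  y ← -1.300000 + 0.32·(-3.665590) = -2.472989
t=0.320000, y=-2.472989:
  k1 = f(0.320000, -2.472989) = -7.376898
  k2 = f(0.480000, -3.653292) = -15.209725
  y ← -2.472989 + 0.32·(-15.209725) = -7.340101
y(0.64) ≈ -7.3401

-7.3401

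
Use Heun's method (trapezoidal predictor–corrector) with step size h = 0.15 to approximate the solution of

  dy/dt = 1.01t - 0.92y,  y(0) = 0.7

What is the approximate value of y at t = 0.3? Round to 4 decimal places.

0.5741

Heun: k1 = f(t_n, y_n); k2 = f(t_n + h, y_n + h·k1); y_{n+1} = y_n + (h/2)·(k1 + k2).
t=0.000000, y=0.700000:
  k1 = f(0.000000, 0.700000) = -0.644000
  k2 = f(0.150000, 0.603400) = -0.403628
  y ← 0.700000 + (0.15/2)·(-0.644000 + (-0.403628)) = 0.621428
t=0.150000, y=0.621428:
  k1 = f(0.150000, 0.621428) = -0.420214
  k2 = f(0.300000, 0.558396) = -0.210724
  y ← 0.621428 + (0.15/2)·(-0.420214 + (-0.210724)) = 0.574108
y(0.3) ≈ 0.5741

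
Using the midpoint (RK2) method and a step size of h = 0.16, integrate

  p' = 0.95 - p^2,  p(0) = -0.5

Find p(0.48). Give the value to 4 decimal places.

-0.0962

Midpoint: k1 = f(t_n, p_n); k2 = f(t_n + h/2, p_n + (h/2)·k1); p_{n+1} = p_n + h·k2.
t=0.000000, p=-0.500000:
  k1 = f(0.000000, -0.500000) = 0.700000
  k2 = f(0.080000, -0.444000) = 0.752864
  p ← -0.500000 + 0.16·0.752864 = -0.379542
t=0.160000, p=-0.379542:
  k1 = f(0.160000, -0.379542) = 0.805948
  k2 = f(0.240000, -0.315066) = 0.850733
  p ← -0.379542 + 0.16·0.850733 = -0.243424
t=0.320000, p=-0.243424:
  k1 = f(0.320000, -0.243424) = 0.890745
  k2 = f(0.400000, -0.172165) = 0.920359
  p ← -0.243424 + 0.16·0.920359 = -0.096167
p(0.48) ≈ -0.0962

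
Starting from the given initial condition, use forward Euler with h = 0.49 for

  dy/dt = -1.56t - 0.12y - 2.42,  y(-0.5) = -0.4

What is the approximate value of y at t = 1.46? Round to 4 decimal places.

Euler: y_{n+1} = y_n + h·f(t_n, y_n).
t=-0.500000, y=-0.400000: f=-1.592000 → y ← -0.400000 + 0.49·(-1.592000) = -1.180080
t=-0.010000, y=-1.180080: f=-2.262790 → y ← -1.180080 + 0.49·(-2.262790) = -2.288847
t=0.480000, y=-2.288847: f=-2.894138 → y ← -2.288847 + 0.49·(-2.894138) = -3.706975
t=0.970000, y=-3.706975: f=-3.488363 → y ← -3.706975 + 0.49·(-3.488363) = -5.416273
y(1.46) ≈ -5.4163

-5.4163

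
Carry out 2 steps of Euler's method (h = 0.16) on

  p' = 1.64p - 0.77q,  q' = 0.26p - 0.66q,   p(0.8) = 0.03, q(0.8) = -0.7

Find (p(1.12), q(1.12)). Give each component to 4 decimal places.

Euler on (p,q): p_{n+1} = p_n + h·p', q_{n+1} = q_n + h·q'.
0.800000: (0.030000, -0.700000); f=(0.588200, 0.469800) → (0.124112, -0.624832)
0.960000: (0.124112, -0.624832); f=(0.684664, 0.444658) → (0.233658, -0.553687)
(p(1.12), q(1.12)) ≈ (0.2337, -0.5537)

0.2337, -0.5537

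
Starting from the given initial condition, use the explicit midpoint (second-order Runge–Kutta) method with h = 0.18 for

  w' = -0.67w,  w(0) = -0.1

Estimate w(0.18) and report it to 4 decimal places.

-0.0887

Midpoint: k1 = f(s_n, w_n); k2 = f(s_n + h/2, w_n + (h/2)·k1); w_{n+1} = w_n + h·k2.
s=0.000000, w=-0.100000:
  k1 = f(0.000000, -0.100000) = 0.067000
  k2 = f(0.090000, -0.093970) = 0.062960
  w ← -0.100000 + 0.18·0.062960 = -0.088667
w(0.18) ≈ -0.0887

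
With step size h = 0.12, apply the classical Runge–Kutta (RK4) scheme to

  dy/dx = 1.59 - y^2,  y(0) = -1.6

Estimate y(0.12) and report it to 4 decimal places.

RK4: k1 = f(x_n, y_n); k2 = f(x_n + h/2, y_n + (h/2)·k1); k3 = f(x_n + h/2, y_n + (h/2)·k2); k4 = f(x_n + h, y_n + h·k3); y_{n+1} = y_n + (h/6)·(k1 + 2k2 + 2k3 + k4).
x=0.000000, y=-1.600000:
  k1 = f(0.000000, -1.600000) = -0.970000
  k2 = f(0.060000, -1.658200) = -1.159627
  k3 = f(0.060000, -1.669578) = -1.197489
  k4 = f(0.120000, -1.743699) = -1.450485
  y ← -1.600000 + (0.12/6)·(k1 + 2k2 + 2k3 + k4) = -1.742694
y(0.12) ≈ -1.7427

-1.7427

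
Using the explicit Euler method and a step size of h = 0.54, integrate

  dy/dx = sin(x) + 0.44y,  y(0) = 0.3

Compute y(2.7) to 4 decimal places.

Euler: y_{n+1} = y_n + h·f(x_n, y_n).
x=0.000000, y=0.300000: f=0.132000 → y ← 0.300000 + 0.54·0.132000 = 0.371280
x=0.540000, y=0.371280: f=0.677499 → y ← 0.371280 + 0.54·0.677499 = 0.737130
x=1.080000, y=0.737130: f=1.206295 → y ← 0.737130 + 0.54·1.206295 = 1.388529
x=1.620000, y=1.388529: f=1.609742 → y ← 1.388529 + 0.54·1.609742 = 2.257790
x=2.160000, y=2.257790: f=1.824811 → y ← 2.257790 + 0.54·1.824811 = 3.243188
y(2.7) ≈ 3.2432

3.2432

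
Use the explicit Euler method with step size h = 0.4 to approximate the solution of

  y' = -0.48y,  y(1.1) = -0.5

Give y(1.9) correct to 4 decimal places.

-0.3264

Euler: y_{n+1} = y_n + h·f(t_n, y_n).
t=1.100000, y=-0.500000: f=0.240000 → y ← -0.500000 + 0.4·0.240000 = -0.404000
t=1.500000, y=-0.404000: f=0.193920 → y ← -0.404000 + 0.4·0.193920 = -0.326432
y(1.9) ≈ -0.3264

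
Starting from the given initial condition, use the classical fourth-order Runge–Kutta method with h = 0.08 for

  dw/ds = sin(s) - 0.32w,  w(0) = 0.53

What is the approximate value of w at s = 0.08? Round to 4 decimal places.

0.5198

RK4: k1 = f(s_n, w_n); k2 = f(s_n + h/2, w_n + (h/2)·k1); k3 = f(s_n + h/2, w_n + (h/2)·k2); k4 = f(s_n + h, w_n + h·k3); w_{n+1} = w_n + (h/6)·(k1 + 2k2 + 2k3 + k4).
s=0.000000, w=0.530000:
  k1 = f(0.000000, 0.530000) = -0.169600
  k2 = f(0.040000, 0.523216) = -0.127440
  k3 = f(0.040000, 0.524902) = -0.127979
  k4 = f(0.080000, 0.519762) = -0.086409
  w ← 0.530000 + (0.08/6)·(k1 + 2k2 + 2k3 + k4) = 0.519775
w(0.08) ≈ 0.5198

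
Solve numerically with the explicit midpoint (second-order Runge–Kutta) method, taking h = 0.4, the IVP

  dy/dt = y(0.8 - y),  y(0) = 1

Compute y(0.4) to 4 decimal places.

Midpoint: k1 = f(t_n, y_n); k2 = f(t_n + h/2, y_n + (h/2)·k1); y_{n+1} = y_n + h·k2.
t=0.000000, y=1.000000:
  k1 = f(0.000000, 1.000000) = -0.200000
  k2 = f(0.200000, 0.960000) = -0.153600
  y ← 1.000000 + 0.4·(-0.153600) = 0.938560
y(0.4) ≈ 0.9386

0.9386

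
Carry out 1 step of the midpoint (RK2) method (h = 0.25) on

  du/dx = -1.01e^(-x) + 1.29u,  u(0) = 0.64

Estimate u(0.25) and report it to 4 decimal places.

0.6161

Midpoint: k1 = f(x_n, u_n); k2 = f(x_n + h/2, u_n + (h/2)·k1); u_{n+1} = u_n + h·k2.
x=0.000000, u=0.640000:
  k1 = f(0.000000, 0.640000) = -0.184400
  k2 = f(0.125000, 0.616950) = -0.095456
  u ← 0.640000 + 0.25·(-0.095456) = 0.616136
u(0.25) ≈ 0.6161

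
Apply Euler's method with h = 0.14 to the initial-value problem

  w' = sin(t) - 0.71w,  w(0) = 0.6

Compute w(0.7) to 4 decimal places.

0.5269

Euler: w_{n+1} = w_n + h·f(t_n, w_n).
t=0.000000, w=0.600000: f=-0.426000 → w ← 0.600000 + 0.14·(-0.426000) = 0.540360
t=0.140000, w=0.540360: f=-0.244112 → w ← 0.540360 + 0.14·(-0.244112) = 0.506184
t=0.280000, w=0.506184: f=-0.083035 → w ← 0.506184 + 0.14·(-0.083035) = 0.494559
t=0.420000, w=0.494559: f=0.056623 → w ← 0.494559 + 0.14·0.056623 = 0.502487
t=0.560000, w=0.502487: f=0.174421 → w ← 0.502487 + 0.14·0.174421 = 0.526905
w(0.7) ≈ 0.5269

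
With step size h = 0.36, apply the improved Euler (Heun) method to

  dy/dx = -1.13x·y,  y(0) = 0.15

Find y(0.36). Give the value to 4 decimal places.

Heun: k1 = f(x_n, y_n); k2 = f(x_n + h, y_n + h·k1); y_{n+1} = y_n + (h/2)·(k1 + k2).
x=0.000000, y=0.150000:
  k1 = f(0.000000, 0.150000) = 0.000000
  k2 = f(0.360000, 0.150000) = -0.061020
  y ← 0.150000 + (0.36/2)·(0.000000 + (-0.061020)) = 0.139016
y(0.36) ≈ 0.1390

0.1390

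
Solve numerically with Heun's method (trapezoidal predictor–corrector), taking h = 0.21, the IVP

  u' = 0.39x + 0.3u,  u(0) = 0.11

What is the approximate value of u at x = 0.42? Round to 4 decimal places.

Heun: k1 = f(x_n, u_n); k2 = f(x_n + h, u_n + h·k1); u_{n+1} = u_n + (h/2)·(k1 + k2).
x=0.000000, u=0.110000:
  k1 = f(0.000000, 0.110000) = 0.033000
  k2 = f(0.210000, 0.116930) = 0.116979
  u ← 0.110000 + (0.21/2)·(0.033000 + 0.116979) = 0.125748
x=0.210000, u=0.125748:
  k1 = f(0.210000, 0.125748) = 0.119624
  k2 = f(0.420000, 0.150869) = 0.209061
  u ← 0.125748 + (0.21/2)·(0.119624 + 0.209061) = 0.160260
u(0.42) ≈ 0.1603

0.1603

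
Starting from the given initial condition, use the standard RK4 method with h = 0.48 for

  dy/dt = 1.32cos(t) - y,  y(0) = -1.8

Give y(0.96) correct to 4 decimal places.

RK4: k1 = f(t_n, y_n); k2 = f(t_n + h/2, y_n + (h/2)·k1); k3 = f(t_n + h/2, y_n + (h/2)·k2); k4 = f(t_n + h, y_n + h·k3); y_{n+1} = y_n + (h/6)·(k1 + 2k2 + 2k3 + k4).
t=0.000000, y=-1.800000:
  k1 = f(0.000000, -1.800000) = 3.120000
  k2 = f(0.240000, -1.051200) = 2.333366
  k3 = f(0.240000, -1.239992) = 2.522158
  k4 = f(0.480000, -0.589364) = 1.760197
  y ← -1.800000 + (0.48/6)·(k1 + 2k2 + 2k3 + k4) = -0.632700
t=0.480000, y=-0.632700:
  k1 = f(0.480000, -0.632700) = 1.803534
  k2 = f(0.720000, -0.199852) = 1.192236
  k3 = f(0.720000, -0.346564) = 1.338947
  k4 = f(0.960000, 0.009994) = 0.747052
  y ← -0.632700 + (0.48/6)·(k1 + 2k2 + 2k3 + k4) = -0.023664
y(0.96) ≈ -0.0237

-0.0237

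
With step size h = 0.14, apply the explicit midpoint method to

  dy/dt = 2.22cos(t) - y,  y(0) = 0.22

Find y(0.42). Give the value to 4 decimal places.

0.8796

Midpoint: k1 = f(t_n, y_n); k2 = f(t_n + h/2, y_n + (h/2)·k1); y_{n+1} = y_n + h·k2.
t=0.000000, y=0.220000:
  k1 = f(0.000000, 0.220000) = 2.000000
  k2 = f(0.070000, 0.360000) = 1.854563
  y ← 0.220000 + 0.14·1.854563 = 0.479639
t=0.140000, y=0.479639:
  k1 = f(0.140000, 0.479639) = 1.718641
  k2 = f(0.210000, 0.599944) = 1.571285
  y ← 0.479639 + 0.14·1.571285 = 0.699619
t=0.280000, y=0.699619:
  k1 = f(0.280000, 0.699619) = 1.433924
  k2 = f(0.350000, 0.799993) = 1.285414
  y ← 0.699619 + 0.14·1.285414 = 0.879577
y(0.42) ≈ 0.8796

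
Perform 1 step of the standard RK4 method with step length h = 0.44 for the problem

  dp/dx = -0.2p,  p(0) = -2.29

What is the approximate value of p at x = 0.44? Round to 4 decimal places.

-2.0971

RK4: k1 = f(x_n, p_n); k2 = f(x_n + h/2, p_n + (h/2)·k1); k3 = f(x_n + h/2, p_n + (h/2)·k2); k4 = f(x_n + h, p_n + h·k3); p_{n+1} = p_n + (h/6)·(k1 + 2k2 + 2k3 + k4).
x=0.000000, p=-2.290000:
  k1 = f(0.000000, -2.290000) = 0.458000
  k2 = f(0.220000, -2.189240) = 0.437848
  k3 = f(0.220000, -2.193673) = 0.438735
  k4 = f(0.440000, -2.096957) = 0.419391
  p ← -2.290000 + (0.44/6)·(k1 + 2k2 + 2k3 + k4) = -2.097093
p(0.44) ≈ -2.0971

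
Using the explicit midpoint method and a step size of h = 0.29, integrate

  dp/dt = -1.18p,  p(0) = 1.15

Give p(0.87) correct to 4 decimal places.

Midpoint: k1 = f(t_n, p_n); k2 = f(t_n + h/2, p_n + (h/2)·k1); p_{n+1} = p_n + h·k2.
t=0.000000, p=1.150000:
  k1 = f(0.000000, 1.150000) = -1.357000
  k2 = f(0.145000, 0.953235) = -1.124817
  p ← 1.150000 + 0.29·(-1.124817) = 0.823803
t=0.290000, p=0.823803:
  k1 = f(0.290000, 0.823803) = -0.972088
  k2 = f(0.435000, 0.682850) = -0.805763
  p ← 0.823803 + 0.29·(-0.805763) = 0.590132
t=0.580000, p=0.590132:
  k1 = f(0.580000, 0.590132) = -0.696355
  k2 = f(0.725000, 0.489160) = -0.577209
  p ← 0.590132 + 0.29·(-0.577209) = 0.422741
p(0.87) ≈ 0.4227

0.4227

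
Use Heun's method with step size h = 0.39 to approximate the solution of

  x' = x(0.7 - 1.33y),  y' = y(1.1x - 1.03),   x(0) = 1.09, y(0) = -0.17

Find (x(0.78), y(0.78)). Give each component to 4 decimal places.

2.2829, -0.2878

Heun on (x,y): k1 = f(t_n, state_n); k2 = f(t_n + h, state_n + h·k1); state_{n+1} = state_n + (h/2)·(k1 + k2).
0.000000: (1.090000, -0.170000)
  k1 = (1.009449, -0.028730)
  predictor → (1.483685, -0.181205)
  k2 = (1.396151, -0.109095)
  → (1.559092, -0.196876)
0.390000: (1.559092, -0.196876)
  k1 = (1.499605, -0.134860)
  predictor → (2.143938, -0.249471)
  k2 = (2.212108, -0.331381)
  → (2.282876, -0.287793)
(x(0.78), y(0.78)) ≈ (2.2829, -0.2878)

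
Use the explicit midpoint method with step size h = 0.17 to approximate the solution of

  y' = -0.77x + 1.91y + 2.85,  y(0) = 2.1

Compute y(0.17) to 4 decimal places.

Midpoint: k1 = f(x_n, y_n); k2 = f(x_n + h/2, y_n + (h/2)·k1); y_{n+1} = y_n + h·k2.
x=0.000000, y=2.100000:
  k1 = f(0.000000, 2.100000) = 6.861000
  k2 = f(0.085000, 2.683185) = 7.909433
  y ← 2.100000 + 0.17·7.909433 = 3.444604
y(0.17) ≈ 3.4446

3.4446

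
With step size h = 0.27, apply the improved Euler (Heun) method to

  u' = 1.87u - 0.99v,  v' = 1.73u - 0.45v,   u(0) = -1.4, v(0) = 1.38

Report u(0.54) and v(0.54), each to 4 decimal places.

Heun on (u,v): k1 = f(x_n, state_n); k2 = f(x_n + h, state_n + h·k1); state_{n+1} = state_n + (h/2)·(k1 + k2).
0.000000: (-1.400000, 1.380000)
  k1 = (-3.984200, -3.043000)
  predictor → (-2.475734, 0.558390)
  k2 = (-5.182429, -4.534295)
  → (-2.637495, 0.357065)
0.270000: (-2.637495, 0.357065)
  k1 = (-5.285610, -4.723545)
  predictor → (-4.064610, -0.918292)
  k2 = (-6.691711, -6.618543)
  → (-4.254433, -1.174117)
(u(0.54), v(0.54)) ≈ (-4.2544, -1.1741)

-4.2544, -1.1741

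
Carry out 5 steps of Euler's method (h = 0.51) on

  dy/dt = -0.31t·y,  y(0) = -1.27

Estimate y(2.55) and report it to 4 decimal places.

Euler: y_{n+1} = y_n + h·f(t_n, y_n).
t=0.000000, y=-1.270000: f=0.000000 → y ← -1.270000 + 0.51·0.000000 = -1.270000
t=0.510000, y=-1.270000: f=0.200787 → y ← -1.270000 + 0.51·0.200787 = -1.167599
t=1.020000, y=-1.167599: f=0.369195 → y ← -1.167599 + 0.51·0.369195 = -0.979309
t=1.530000, y=-0.979309: f=0.464486 → y ← -0.979309 + 0.51·0.464486 = -0.742421
t=2.040000, y=-0.742421: f=0.469507 → y ← -0.742421 + 0.51·0.469507 = -0.502973
y(2.55) ≈ -0.5030

-0.5030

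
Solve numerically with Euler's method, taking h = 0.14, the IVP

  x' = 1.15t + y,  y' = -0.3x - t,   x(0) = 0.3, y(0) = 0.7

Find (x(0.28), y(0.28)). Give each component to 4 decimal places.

0.5168, 0.6511

Euler on (x,y): x_{n+1} = x_n + h·x', y_{n+1} = y_n + h·y'.
0.000000: (0.300000, 0.700000); f=(0.700000, -0.090000) → (0.398000, 0.687400)
0.140000: (0.398000, 0.687400); f=(0.848400, -0.259400) → (0.516776, 0.651084)
(x(0.28), y(0.28)) ≈ (0.5168, 0.6511)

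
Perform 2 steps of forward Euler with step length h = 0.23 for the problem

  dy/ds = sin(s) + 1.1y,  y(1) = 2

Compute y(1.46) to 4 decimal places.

Euler: y_{n+1} = y_n + h·f(s_n, y_n).
s=1.000000, y=2.000000: f=3.041471 → y ← 2.000000 + 0.23·3.041471 = 2.699538
s=1.230000, y=2.699538: f=3.911981 → y ← 2.699538 + 0.23·3.911981 = 3.599294
y(1.46) ≈ 3.5993

3.5993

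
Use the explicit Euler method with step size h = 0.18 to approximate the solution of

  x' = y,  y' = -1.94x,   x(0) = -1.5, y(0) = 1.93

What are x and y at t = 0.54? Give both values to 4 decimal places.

-0.1968, 3.1045

Euler on (x,y): x_{n+1} = x_n + h·x', y_{n+1} = y_n + h·y'.
0.000000: (-1.500000, 1.930000); f=(1.930000, 2.910000) → (-1.152600, 2.453800)
0.180000: (-1.152600, 2.453800); f=(2.453800, 2.236044) → (-0.710916, 2.856288)
0.360000: (-0.710916, 2.856288); f=(2.856288, 1.379177) → (-0.196784, 3.104540)
(x(0.54), y(0.54)) ≈ (-0.1968, 3.1045)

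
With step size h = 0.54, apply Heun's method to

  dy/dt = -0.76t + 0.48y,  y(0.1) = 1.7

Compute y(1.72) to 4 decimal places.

2.2258

Heun: k1 = f(t_n, y_n); k2 = f(t_n + h, y_n + h·k1); y_{n+1} = y_n + (h/2)·(k1 + k2).
t=0.100000, y=1.700000:
  k1 = f(0.100000, 1.700000) = 0.740000
  k2 = f(0.640000, 2.099600) = 0.521408
  y ← 1.700000 + (0.54/2)·(0.740000 + 0.521408) = 2.040580
t=0.640000, y=2.040580:
  k1 = f(0.640000, 2.040580) = 0.493078
  k2 = f(1.180000, 2.306843) = 0.210484
  y ← 2.040580 + (0.54/2)·(0.493078 + 0.210484) = 2.230542
t=1.180000, y=2.230542:
  k1 = f(1.180000, 2.230542) = 0.173860
  k2 = f(1.720000, 2.324427) = -0.191475
  y ← 2.230542 + (0.54/2)·(0.173860 + (-0.191475)) = 2.225786
y(1.72) ≈ 2.2258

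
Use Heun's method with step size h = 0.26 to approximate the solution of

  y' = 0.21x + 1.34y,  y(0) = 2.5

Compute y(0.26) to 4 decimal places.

Heun: k1 = f(x_n, y_n); k2 = f(x_n + h, y_n + h·k1); y_{n+1} = y_n + (h/2)·(k1 + k2).
x=0.000000, y=2.500000:
  k1 = f(0.000000, 2.500000) = 3.350000
  k2 = f(0.260000, 3.371000) = 4.571740
  y ← 2.500000 + (0.26/2)·(3.350000 + 4.571740) = 3.529826
y(0.26) ≈ 3.5298

3.5298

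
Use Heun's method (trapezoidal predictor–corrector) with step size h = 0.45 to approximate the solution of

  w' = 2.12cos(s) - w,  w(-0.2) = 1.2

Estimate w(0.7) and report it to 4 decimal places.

Heun: k1 = f(s_n, w_n); k2 = f(s_n + h, w_n + h·k1); w_{n+1} = w_n + (h/2)·(k1 + k2).
s=-0.200000, w=1.200000:
  k1 = f(-0.200000, 1.200000) = 0.877741
  k2 = f(0.250000, 1.594984) = 0.459111
  w ← 1.200000 + (0.45/2)·(0.877741 + 0.459111) = 1.500792
s=0.250000, w=1.500792:
  k1 = f(0.250000, 1.500792) = 0.553303
  k2 = f(0.700000, 1.749778) = -0.128312
  w ← 1.500792 + (0.45/2)·(0.553303 + (-0.128312)) = 1.596414
w(0.7) ≈ 1.5964

1.5964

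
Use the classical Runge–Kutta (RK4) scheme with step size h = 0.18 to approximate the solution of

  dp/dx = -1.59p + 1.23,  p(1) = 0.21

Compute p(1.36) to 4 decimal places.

0.4556

RK4: k1 = f(x_n, p_n); k2 = f(x_n + h/2, p_n + (h/2)·k1); k3 = f(x_n + h/2, p_n + (h/2)·k2); k4 = f(x_n + h, p_n + h·k3); p_{n+1} = p_n + (h/6)·(k1 + 2k2 + 2k3 + k4).
x=1.000000, p=0.210000:
  k1 = f(1.000000, 0.210000) = 0.896100
  k2 = f(1.090000, 0.290649) = 0.767868
  k3 = f(1.090000, 0.279108) = 0.786218
  k4 = f(1.180000, 0.351519) = 0.671084
  p ← 0.210000 + (0.18/6)·(k1 + 2k2 + 2k3 + k4) = 0.350261
x=1.180000, p=0.350261:
  k1 = f(1.180000, 0.350261) = 0.673085
  k2 = f(1.270000, 0.410838) = 0.576767
  k3 = f(1.270000, 0.402170) = 0.590550
  k4 = f(1.360000, 0.456560) = 0.504070
  p ← 0.350261 + (0.18/6)·(k1 + 2k2 + 2k3 + k4) = 0.455614
p(1.36) ≈ 0.4556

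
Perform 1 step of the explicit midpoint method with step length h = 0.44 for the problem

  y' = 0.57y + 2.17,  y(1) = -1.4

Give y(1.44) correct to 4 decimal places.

-0.7206

Midpoint: k1 = f(t_n, y_n); k2 = f(t_n + h/2, y_n + (h/2)·k1); y_{n+1} = y_n + h·k2.
t=1.000000, y=-1.400000:
  k1 = f(1.000000, -1.400000) = 1.372000
  k2 = f(1.220000, -1.098160) = 1.544049
  y ← -1.400000 + 0.44·1.544049 = -0.720619
y(1.44) ≈ -0.7206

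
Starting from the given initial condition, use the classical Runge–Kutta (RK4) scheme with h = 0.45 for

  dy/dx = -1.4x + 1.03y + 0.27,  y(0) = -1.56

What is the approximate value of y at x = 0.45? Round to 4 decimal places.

RK4: k1 = f(x_n, y_n); k2 = f(x_n + h/2, y_n + (h/2)·k1); k3 = f(x_n + h/2, y_n + (h/2)·k2); k4 = f(x_n + h, y_n + h·k3); y_{n+1} = y_n + (h/6)·(k1 + 2k2 + 2k3 + k4).
x=0.000000, y=-1.560000:
  k1 = f(0.000000, -1.560000) = -1.336800
  k2 = f(0.225000, -1.860780) = -1.961603
  k3 = f(0.225000, -2.001361) = -2.106402
  k4 = f(0.450000, -2.507881) = -2.943117
  y ← -1.560000 + (0.45/6)·(k1 + 2k2 + 2k3 + k4) = -2.491195
y(0.45) ≈ -2.4912

-2.4912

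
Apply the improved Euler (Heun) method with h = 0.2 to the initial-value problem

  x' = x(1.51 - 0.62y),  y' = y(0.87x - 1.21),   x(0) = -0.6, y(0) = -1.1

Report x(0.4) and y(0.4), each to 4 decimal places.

-1.3052, -0.5088

Heun on (x,y): k1 = f(t_n, state_n); k2 = f(t_n + h, state_n + h·k1); state_{n+1} = state_n + (h/2)·(k1 + k2).
0.000000: (-0.600000, -1.100000)
  k1 = (-1.315200, 1.905200)
  predictor → (-0.863040, -0.718960)
  k2 = (-1.687895, 1.409769)
  → (-0.900309, -0.768503)
0.200000: (-0.900309, -0.768503)
  k1 = (-1.788440, 1.531834)
  predictor → (-1.257997, -0.462136)
  k2 = (-2.260023, 1.064974)
  → (-1.305156, -0.508822)
(x(0.4), y(0.4)) ≈ (-1.3052, -0.5088)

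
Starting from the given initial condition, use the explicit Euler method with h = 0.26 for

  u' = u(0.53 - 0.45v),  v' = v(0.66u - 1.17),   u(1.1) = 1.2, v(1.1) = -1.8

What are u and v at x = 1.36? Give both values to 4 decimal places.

Euler on (u,v): u_{n+1} = u_n + h·u', v_{n+1} = v_n + h·v'.
1.100000: (1.200000, -1.800000); f=(1.608000, 0.680400) → (1.618080, -1.623096)
(u(1.36), v(1.36)) ≈ (1.6181, -1.6231)

1.6181, -1.6231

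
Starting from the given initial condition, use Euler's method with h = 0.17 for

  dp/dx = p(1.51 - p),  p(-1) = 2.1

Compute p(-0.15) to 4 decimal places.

Euler: p_{n+1} = p_n + h·f(x_n, p_n).
x=-1.000000, p=2.100000: f=-1.239000 → p ← 2.100000 + 0.17·(-1.239000) = 1.889370
x=-0.830000, p=1.889370: f=-0.716770 → p ← 1.889370 + 0.17·(-0.716770) = 1.767519
x=-0.660000, p=1.767519: f=-0.455170 → p ← 1.767519 + 0.17·(-0.455170) = 1.690140
x=-0.490000, p=1.690140: f=-0.304462 → p ← 1.690140 + 0.17·(-0.304462) = 1.638382
x=-0.320000, p=1.638382: f=-0.210338 → p ← 1.638382 + 0.17·(-0.210338) = 1.602624
p(-0.15) ≈ 1.6026

1.6026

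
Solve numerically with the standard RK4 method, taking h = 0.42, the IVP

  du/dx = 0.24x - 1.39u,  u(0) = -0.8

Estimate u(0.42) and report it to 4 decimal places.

-0.4290

RK4: k1 = f(x_n, u_n); k2 = f(x_n + h/2, u_n + (h/2)·k1); k3 = f(x_n + h/2, u_n + (h/2)·k2); k4 = f(x_n + h, u_n + h·k3); u_{n+1} = u_n + (h/6)·(k1 + 2k2 + 2k3 + k4).
x=0.000000, u=-0.800000:
  k1 = f(0.000000, -0.800000) = 1.112000
  k2 = f(0.210000, -0.566480) = 0.837807
  k3 = f(0.210000, -0.624060) = 0.917844
  k4 = f(0.420000, -0.414505) = 0.676963
  u ← -0.800000 + (0.42/6)·(k1 + 2k2 + 2k3 + k4) = -0.428981
u(0.42) ≈ -0.4290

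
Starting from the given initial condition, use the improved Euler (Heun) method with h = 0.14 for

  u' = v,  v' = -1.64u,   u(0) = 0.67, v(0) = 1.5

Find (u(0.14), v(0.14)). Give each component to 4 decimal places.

Heun on (u,v): k1 = f(t_n, state_n); k2 = f(t_n + h, state_n + h·k1); state_{n+1} = state_n + (h/2)·(k1 + k2).
0.000000: (0.670000, 1.500000)
  k1 = (1.500000, -1.098800)
  predictor → (0.880000, 1.346168)
  k2 = (1.346168, -1.443200)
  → (0.869232, 1.322060)
(u(0.14), v(0.14)) ≈ (0.8692, 1.3221)

0.8692, 1.3221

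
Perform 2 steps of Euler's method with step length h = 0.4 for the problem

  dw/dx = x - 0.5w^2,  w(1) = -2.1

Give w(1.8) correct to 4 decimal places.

-3.3553

Euler: w_{n+1} = w_n + h·f(x_n, w_n).
x=1.000000, w=-2.100000: f=-1.205000 → w ← -2.100000 + 0.4·(-1.205000) = -2.582000
x=1.400000, w=-2.582000: f=-1.933362 → w ← -2.582000 + 0.4·(-1.933362) = -3.355345
w(1.8) ≈ -3.3553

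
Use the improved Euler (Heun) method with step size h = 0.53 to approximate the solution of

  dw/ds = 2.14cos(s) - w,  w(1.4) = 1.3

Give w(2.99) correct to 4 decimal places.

-0.8553

Heun: k1 = f(s_n, w_n); k2 = f(s_n + h, w_n + h·k1); w_{n+1} = w_n + (h/2)·(k1 + k2).
s=1.400000, w=1.300000:
  k1 = f(1.400000, 1.300000) = -0.936270
  k2 = f(1.930000, 0.803777) = -1.556048
  w ← 1.300000 + (0.53/2)·(-0.936270 + (-1.556048)) = 0.639536
s=1.930000, w=0.639536:
  k1 = f(1.930000, 0.639536) = -1.391807
  k2 = f(2.460000, -0.098122) = -1.563738
  w ← 0.639536 + (0.53/2)·(-1.391807 + (-1.563738)) = -0.143684
s=2.460000, w=-0.143684:
  k1 = f(2.460000, -0.143684) = -1.518176
  k2 = f(2.990000, -0.948317) = -1.167141
  w ← -0.143684 + (0.53/2)·(-1.518176 + (-1.167141)) = -0.855293
w(2.99) ≈ -0.8553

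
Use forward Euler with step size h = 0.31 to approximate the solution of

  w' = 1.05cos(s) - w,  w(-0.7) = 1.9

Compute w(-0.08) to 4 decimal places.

1.3774

Euler: w_{n+1} = w_n + h·f(s_n, w_n).
s=-0.700000, w=1.900000: f=-1.096916 → w ← 1.900000 + 0.31·(-1.096916) = 1.559956
s=-0.390000, w=1.559956: f=-0.588802 → w ← 1.559956 + 0.31·(-0.588802) = 1.377428
w(-0.08) ≈ 1.3774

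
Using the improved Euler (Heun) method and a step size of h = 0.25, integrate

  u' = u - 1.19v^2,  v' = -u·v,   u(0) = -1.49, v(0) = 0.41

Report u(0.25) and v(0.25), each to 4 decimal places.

-1.9874, 0.6209

Heun on (u,v): k1 = f(s_n, state_n); k2 = f(s_n + h, state_n + h·k1); state_{n+1} = state_n + (h/2)·(k1 + k2).
0.000000: (-1.490000, 0.410000)
  k1 = (-1.690039, 0.610900)
  predictor → (-1.912510, 0.562725)
  k2 = (-2.289334, 1.076217)
  → (-1.987422, 0.620890)
(u(0.25), v(0.25)) ≈ (-1.9874, 0.6209)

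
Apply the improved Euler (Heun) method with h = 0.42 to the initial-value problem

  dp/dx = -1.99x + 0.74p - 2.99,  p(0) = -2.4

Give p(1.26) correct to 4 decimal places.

Heun: k1 = f(x_n, p_n); k2 = f(x_n + h, p_n + h·k1); p_{n+1} = p_n + (h/2)·(k1 + k2).
x=0.000000, p=-2.400000:
  k1 = f(0.000000, -2.400000) = -4.766000
  k2 = f(0.420000, -4.401720) = -7.083073
  p ← -2.400000 + (0.42/2)·(-4.766000 + (-7.083073)) = -4.888305
x=0.420000, p=-4.888305:
  k1 = f(0.420000, -4.888305) = -7.443146
  k2 = f(0.840000, -8.014427) = -10.592276
  p ← -4.888305 + (0.42/2)·(-7.443146 + (-10.592276)) = -8.675744
x=0.840000, p=-8.675744:
  k1 = f(0.840000, -8.675744) = -11.081650
  k2 = f(1.260000, -13.330037) = -15.361627
  p ← -8.675744 + (0.42/2)·(-11.081650 + (-15.361627)) = -14.228832
p(1.26) ≈ -14.2288

-14.2288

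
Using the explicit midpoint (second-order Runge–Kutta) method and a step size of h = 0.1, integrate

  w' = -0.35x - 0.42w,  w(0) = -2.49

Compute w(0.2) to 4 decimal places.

-2.2963

Midpoint: k1 = f(x_n, w_n); k2 = f(x_n + h/2, w_n + (h/2)·k1); w_{n+1} = w_n + h·k2.
x=0.000000, w=-2.490000:
  k1 = f(0.000000, -2.490000) = 1.045800
  k2 = f(0.050000, -2.437710) = 1.006338
  w ← -2.490000 + 0.1·1.006338 = -2.389366
x=0.100000, w=-2.389366:
  k1 = f(0.100000, -2.389366) = 0.968534
  k2 = f(0.150000, -2.340939) = 0.930695
  w ← -2.389366 + 0.1·0.930695 = -2.296297
w(0.2) ≈ -2.2963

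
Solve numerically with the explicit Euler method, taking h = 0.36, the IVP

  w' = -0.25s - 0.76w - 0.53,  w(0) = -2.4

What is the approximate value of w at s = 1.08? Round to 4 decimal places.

-1.4383

Euler: w_{n+1} = w_n + h·f(s_n, w_n).
s=0.000000, w=-2.400000: f=1.294000 → w ← -2.400000 + 0.36·1.294000 = -1.934160
s=0.360000, w=-1.934160: f=0.849962 → w ← -1.934160 + 0.36·0.849962 = -1.628174
s=0.720000, w=-1.628174: f=0.527412 → w ← -1.628174 + 0.36·0.527412 = -1.438305
w(1.08) ≈ -1.4383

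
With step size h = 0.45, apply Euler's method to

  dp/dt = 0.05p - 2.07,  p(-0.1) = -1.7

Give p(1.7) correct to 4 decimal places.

Euler: p_{n+1} = p_n + h·f(t_n, p_n).
t=-0.100000, p=-1.700000: f=-2.155000 → p ← -1.700000 + 0.45·(-2.155000) = -2.669750
t=0.350000, p=-2.669750: f=-2.203487 → p ← -2.669750 + 0.45·(-2.203487) = -3.661319
t=0.800000, p=-3.661319: f=-2.253066 → p ← -3.661319 + 0.45·(-2.253066) = -4.675199
t=1.250000, p=-4.675199: f=-2.303760 → p ← -4.675199 + 0.45·(-2.303760) = -5.711891
p(1.7) ≈ -5.7119

-5.7119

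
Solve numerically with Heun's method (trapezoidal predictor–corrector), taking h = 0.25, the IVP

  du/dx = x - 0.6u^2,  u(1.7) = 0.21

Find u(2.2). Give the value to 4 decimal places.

1.0376

Heun: k1 = f(x_n, u_n); k2 = f(x_n + h, u_n + h·k1); u_{n+1} = u_n + (h/2)·(k1 + k2).
x=1.700000, u=0.210000:
  k1 = f(1.700000, 0.210000) = 1.673540
  k2 = f(1.950000, 0.628385) = 1.713079
  u ← 0.210000 + (0.25/2)·(1.673540 + 1.713079) = 0.633327
x=1.950000, u=0.633327:
  k1 = f(1.950000, 0.633327) = 1.709338
  k2 = f(2.200000, 1.060662) = 1.524998
  u ← 0.633327 + (0.25/2)·(1.709338 + 1.524998) = 1.037619
u(2.2) ≈ 1.0376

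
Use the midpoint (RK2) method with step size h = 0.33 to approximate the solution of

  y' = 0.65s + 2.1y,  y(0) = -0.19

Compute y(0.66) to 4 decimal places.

Midpoint: k1 = f(s_n, y_n); k2 = f(s_n + h/2, y_n + (h/2)·k1); y_{n+1} = y_n + h·k2.
s=0.000000, y=-0.190000:
  k1 = f(0.000000, -0.190000) = -0.399000
  k2 = f(0.165000, -0.255835) = -0.430004
  y ← -0.190000 + 0.33·(-0.430004) = -0.331901
s=0.330000, y=-0.331901:
  k1 = f(0.330000, -0.331901) = -0.482492
  k2 = f(0.495000, -0.411512) = -0.542426
  y ← -0.331901 + 0.33·(-0.542426) = -0.510902
y(0.66) ≈ -0.5109

-0.5109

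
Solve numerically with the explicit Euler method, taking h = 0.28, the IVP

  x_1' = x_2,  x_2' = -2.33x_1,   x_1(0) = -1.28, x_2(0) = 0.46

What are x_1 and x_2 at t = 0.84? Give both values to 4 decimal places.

-0.2157, 2.5606

Euler on (x_1,x_2): x_1_{n+1} = x_1_n + h·x_1', x_2_{n+1} = x_2_n + h·x_2'.
0.000000: (-1.280000, 0.460000); f=(0.460000, 2.982400) → (-1.151200, 1.295072)
0.280000: (-1.151200, 1.295072); f=(1.295072, 2.682296) → (-0.788580, 2.046115)
0.560000: (-0.788580, 2.046115); f=(2.046115, 1.837391) → (-0.215668, 2.560584)
(x_1(0.84), x_2(0.84)) ≈ (-0.2157, 2.5606)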